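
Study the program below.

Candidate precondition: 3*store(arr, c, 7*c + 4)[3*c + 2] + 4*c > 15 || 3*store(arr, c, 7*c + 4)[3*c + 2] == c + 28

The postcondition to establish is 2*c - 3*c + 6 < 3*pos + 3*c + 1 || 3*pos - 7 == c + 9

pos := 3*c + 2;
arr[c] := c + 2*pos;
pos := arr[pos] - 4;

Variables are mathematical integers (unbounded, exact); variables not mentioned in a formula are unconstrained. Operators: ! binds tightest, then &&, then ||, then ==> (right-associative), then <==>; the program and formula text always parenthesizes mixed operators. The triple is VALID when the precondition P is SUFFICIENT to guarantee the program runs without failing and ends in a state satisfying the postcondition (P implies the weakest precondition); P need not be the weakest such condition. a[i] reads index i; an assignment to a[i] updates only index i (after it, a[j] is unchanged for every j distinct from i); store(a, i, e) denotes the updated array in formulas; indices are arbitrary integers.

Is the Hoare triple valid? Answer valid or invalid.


Working backward. After the program, the postcondition 2*c - 3*c + 6 < 3*pos + 3*c + 1 || 3*pos - 7 == c + 9 must hold; in canonical form it is 4*c + 3*pos > 5 || 3*pos == c + 16.
Before pos := arr[pos] - 4: 3*arr[pos] + 4*c > 17 || 3*arr[pos] == c + 28
Before arr[c] := c + 2*pos: 3*store(arr, c, c + 2*pos)[pos] + 4*c > 17 || 3*store(arr, c, c + 2*pos)[pos] == c + 28
Before pos := 3*c + 2: 3*store(arr, c, 7*c + 4)[3*c + 2] + 4*c > 17 || 3*store(arr, c, 7*c + 4)[3*c + 2] == c + 28
The weakest precondition is 3*store(arr, c, 7*c + 4)[3*c + 2] + 4*c > 17 || 3*store(arr, c, 7*c + 4)[3*c + 2] == c + 28.
Check whether 3*store(arr, c, 7*c + 4)[3*c + 2] + 4*c > 15 || 3*store(arr, c, 7*c + 4)[3*c + 2] == c + 28 implies it.
Countermodel: at the initial state arr = {[-10] = 11, [-4] = 3, elsewhere 3}, c = -4, the precondition holds but the weakest precondition fails.
Answer: invalid


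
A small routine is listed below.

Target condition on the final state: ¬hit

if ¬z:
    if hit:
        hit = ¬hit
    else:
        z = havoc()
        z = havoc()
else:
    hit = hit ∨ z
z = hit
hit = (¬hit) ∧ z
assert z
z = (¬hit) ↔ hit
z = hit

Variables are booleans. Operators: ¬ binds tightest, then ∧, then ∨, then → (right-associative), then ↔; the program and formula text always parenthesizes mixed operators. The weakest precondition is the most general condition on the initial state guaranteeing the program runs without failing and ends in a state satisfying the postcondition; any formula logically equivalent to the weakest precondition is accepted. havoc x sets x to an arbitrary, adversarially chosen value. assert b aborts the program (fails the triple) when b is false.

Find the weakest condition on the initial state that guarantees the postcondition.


Working backward. After the program, ¬hit must hold.
Before z := hit: ¬hit
Before z := (¬hit) ↔ hit: ¬hit
Before assert z: z ∧ (¬hit)
Before hit := (¬hit) ∧ z: z ∧ (¬((¬hit) ∧ z))
Before z := hit: hit
Then branch requires (hit → (¬hit)) ∧ ((¬hit) → hit); else branch requires hit ∨ z.
Before the if: ((¬z) → ((hit → (¬hit)) ∧ ((¬hit) → hit))) ∧ (z → (hit ∨ z))
Answer: WP = ((¬z) → ((hit → (¬hit)) ∧ ((¬hit) → hit))) ∧ (z → (hit ∨ z))


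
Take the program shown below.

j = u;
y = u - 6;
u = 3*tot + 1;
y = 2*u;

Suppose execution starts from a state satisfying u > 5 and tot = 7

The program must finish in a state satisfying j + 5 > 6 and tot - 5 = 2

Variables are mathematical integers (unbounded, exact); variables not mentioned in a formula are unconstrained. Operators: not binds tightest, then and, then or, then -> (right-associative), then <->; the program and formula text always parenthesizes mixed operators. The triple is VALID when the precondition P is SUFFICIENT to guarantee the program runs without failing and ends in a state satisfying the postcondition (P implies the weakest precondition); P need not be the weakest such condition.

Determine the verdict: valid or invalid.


Working backward. After the program, the postcondition j + 5 > 6 and tot - 5 = 2 must hold; in canonical form it is j > 1 and tot = 7.
Before y := 2*u: j > 1 and tot = 7
Before u := 3*tot + 1: j > 1 and tot = 7
Before y := u - 6: j > 1 and tot = 7
Before j := u: u > 1 and tot = 7
The weakest precondition is u > 1 and tot = 7.
Check whether u > 5 and tot = 7 implies it.
Every state satisfying the precondition satisfies the weakest precondition: the implication holds.
Answer: valid


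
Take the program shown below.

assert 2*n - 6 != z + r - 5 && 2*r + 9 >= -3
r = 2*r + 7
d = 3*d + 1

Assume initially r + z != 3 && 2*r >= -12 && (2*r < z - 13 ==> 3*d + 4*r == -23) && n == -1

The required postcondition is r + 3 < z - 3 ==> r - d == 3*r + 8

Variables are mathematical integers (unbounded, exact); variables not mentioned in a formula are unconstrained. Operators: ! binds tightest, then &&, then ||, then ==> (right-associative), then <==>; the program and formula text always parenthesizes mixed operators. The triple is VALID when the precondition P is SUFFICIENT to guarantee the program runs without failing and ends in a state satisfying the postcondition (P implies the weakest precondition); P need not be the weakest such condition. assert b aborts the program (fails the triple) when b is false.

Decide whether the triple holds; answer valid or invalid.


Working backward. After the program, the postcondition r + 3 < z - 3 ==> r - d == 3*r + 8 must hold; in canonical form it is r < z - 6 ==> d + 2*r == -8.
Before d := 3*d + 1: r < z - 6 ==> 3*d + 2*r == -9
Before r := 2*r + 7: 2*r < z - 13 ==> 3*d + 4*r == -23
Before assert 2*n - 6 != z + r - 5 && 2*r + 9 >= -3: 2*n != r + z + 1 && 2*r >= -12 && (2*r < z - 13 ==> 3*d + 4*r == -23)
The weakest precondition is 2*n != r + z + 1 && 2*r >= -12 && (2*r < z - 13 ==> 3*d + 4*r == -23).
Check whether r + z != 3 && 2*r >= -12 && (2*r < z - 13 ==> 3*d + 4*r == -23) && n == -1 implies it.
Countermodel: at the initial state d = -2, n = -1, r = -4, z = 1, the precondition holds but the weakest precondition fails.
Answer: invalid


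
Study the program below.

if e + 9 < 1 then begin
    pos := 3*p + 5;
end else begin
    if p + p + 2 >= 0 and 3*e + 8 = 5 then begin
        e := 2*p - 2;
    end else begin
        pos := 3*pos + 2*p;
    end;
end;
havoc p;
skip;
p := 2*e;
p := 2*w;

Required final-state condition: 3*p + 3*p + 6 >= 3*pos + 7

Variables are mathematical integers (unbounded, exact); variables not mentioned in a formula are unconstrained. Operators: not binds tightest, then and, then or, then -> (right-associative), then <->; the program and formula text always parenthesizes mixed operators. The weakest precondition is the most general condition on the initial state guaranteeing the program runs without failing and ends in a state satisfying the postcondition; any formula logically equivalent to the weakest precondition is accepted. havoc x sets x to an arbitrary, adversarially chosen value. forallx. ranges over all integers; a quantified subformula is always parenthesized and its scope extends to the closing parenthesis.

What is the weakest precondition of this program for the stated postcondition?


Working backward. After the program, the postcondition 3*p + 3*p + 6 >= 3*pos + 7 must hold; in canonical form it is 6*p >= 3*pos + 1.
Before p := 2*w: 12*w >= 3*pos + 1
Before p := 2*e: 12*w >= 3*pos + 1
Before skip: 12*w >= 3*pos + 1
Before havoc p: 12*w >= 3*pos + 1
Then branch requires 12*w >= 9*p + 16; else branch requires ((2*p >= -2 and 3*e = -3) -> 12*w >= 3*pos + 1) and ((not (2*p >= -2 and 3*e = -3)) -> 12*w >= 6*p + 9*pos + 1).
Before the if: (e < -8 -> 12*w >= 9*p + 16) and ((not (e < -8)) -> (((2*p >= -2 and 3*e = -3) -> 12*w >= 3*pos + 1) and ((not (2*p >= -2 and 3*e = -3)) -> 12*w >= 6*p + 9*pos + 1)))
Answer: WP = (e < -8 -> 12*w >= 9*p + 16) and ((not (e < -8)) -> (((2*p >= -2 and 3*e = -3) -> 12*w >= 3*pos + 1) and ((not (2*p >= -2 and 3*e = -3)) -> 12*w >= 6*p + 9*pos + 1)))


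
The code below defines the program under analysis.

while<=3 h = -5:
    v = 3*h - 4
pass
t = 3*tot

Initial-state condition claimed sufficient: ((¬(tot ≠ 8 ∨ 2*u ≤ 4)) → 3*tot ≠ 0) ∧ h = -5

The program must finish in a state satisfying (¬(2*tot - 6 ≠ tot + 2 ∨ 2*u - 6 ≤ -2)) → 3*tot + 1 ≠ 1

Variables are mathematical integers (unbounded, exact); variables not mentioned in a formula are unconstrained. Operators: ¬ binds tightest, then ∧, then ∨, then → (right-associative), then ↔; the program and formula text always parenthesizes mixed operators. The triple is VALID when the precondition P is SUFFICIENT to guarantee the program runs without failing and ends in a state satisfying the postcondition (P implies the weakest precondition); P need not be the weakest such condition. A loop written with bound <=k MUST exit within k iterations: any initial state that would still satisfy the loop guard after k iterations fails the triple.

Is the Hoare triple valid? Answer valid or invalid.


Working backward. After the program, the postcondition (¬(2*tot - 6 ≠ tot + 2 ∨ 2*u - 6 ≤ -2)) → 3*tot + 1 ≠ 1 must hold; in canonical form it is (¬(tot ≠ 8 ∨ 2*u ≤ 4)) → 3*tot ≠ 0.
Before t := 3*tot: (¬(tot ≠ 8 ∨ 2*u ≤ 4)) → 3*tot ≠ 0
Before skip: (¬(tot ≠ 8 ∨ 2*u ≤ 4)) → 3*tot ≠ 0
Before the loop (bound <=3), unroll the exhaustion recursion (WP_0 = exit-now case; WP_j = one more guarded iteration, up to j = 3):
  WP_0: (¬(h = -5)) ∧ ((¬(tot ≠ 8 ∨ 2*u ≤ 4)) → 3*tot ≠ 0)
  WP_1: (h = -5 → ((¬(h = -5)) ∧ ((¬(tot ≠ 8 ∨ 2*u ≤ 4)) → 3*tot ≠ 0))) ∧ ((¬(h = -5)) → ((¬(tot ≠ 8 ∨ 2*u ≤ 4)) → 3*tot ≠ 0))
  WP_2: (h = -5 → ((h = -5 → ((¬(h = -5)) ∧ ((¬(tot ≠ 8 ∨ 2*u ≤ 4)) → 3*tot ≠ 0))) ∧ ((¬(h = -5)) → ((¬(tot ≠ 8 ∨ 2*u ≤ 4)) → 3*tot ≠ 0)))) ∧ ((¬(h = -5)) → ((¬(tot ≠ 8 ∨ 2*u ≤ 4)) → 3*tot ≠ 0))
  WP_3: (h = -5 → ((h = -5 → ((h = -5 → ((¬(h = -5)) ∧ ((¬(tot ≠ 8 ∨ 2*u ≤ 4)) → 3*tot ≠ 0))) ∧ ((¬(h = -5)) → ((¬(tot ≠ 8 ∨ 2*u ≤ 4)) → 3*tot ≠ 0)))) ∧ ((¬(h = -5)) → ((¬(tot ≠ 8 ∨ 2*u ≤ 4)) → 3*tot ≠ 0)))) ∧ ((¬(h = -5)) → ((¬(tot ≠ 8 ∨ 2*u ≤ 4)) → 3*tot ≠ 0))
So before the loop: (h = -5 → ((h = -5 → ((h = -5 → ((¬(h = -5)) ∧ ((¬(tot ≠ 8 ∨ 2*u ≤ 4)) → 3*tot ≠ 0))) ∧ ((¬(h = -5)) → ((¬(tot ≠ 8 ∨ 2*u ≤ 4)) → 3*tot ≠ 0)))) ∧ ((¬(h = -5)) → ((¬(tot ≠ 8 ∨ 2*u ≤ 4)) → 3*tot ≠ 0)))) ∧ ((¬(h = -5)) → ((¬(tot ≠ 8 ∨ 2*u ≤ 4)) → 3*tot ≠ 0))
The weakest precondition is (h = -5 → ((h = -5 → ((h = -5 → ((¬(h = -5)) ∧ ((¬(tot ≠ 8 ∨ 2*u ≤ 4)) → 3*tot ≠ 0))) ∧ ((¬(h = -5)) → ((¬(tot ≠ 8 ∨ 2*u ≤ 4)) → 3*tot ≠ 0)))) ∧ ((¬(h = -5)) → ((¬(tot ≠ 8 ∨ 2*u ≤ 4)) → 3*tot ≠ 0)))) ∧ ((¬(h = -5)) → ((¬(tot ≠ 8 ∨ 2*u ≤ 4)) → 3*tot ≠ 0)).
Check whether ((¬(tot ≠ 8 ∨ 2*u ≤ 4)) → 3*tot ≠ 0) ∧ h = -5 implies it.
Countermodel: at the initial state h = -5, tot = 0, u = 0, the precondition holds but the weakest precondition fails.
Answer: invalid


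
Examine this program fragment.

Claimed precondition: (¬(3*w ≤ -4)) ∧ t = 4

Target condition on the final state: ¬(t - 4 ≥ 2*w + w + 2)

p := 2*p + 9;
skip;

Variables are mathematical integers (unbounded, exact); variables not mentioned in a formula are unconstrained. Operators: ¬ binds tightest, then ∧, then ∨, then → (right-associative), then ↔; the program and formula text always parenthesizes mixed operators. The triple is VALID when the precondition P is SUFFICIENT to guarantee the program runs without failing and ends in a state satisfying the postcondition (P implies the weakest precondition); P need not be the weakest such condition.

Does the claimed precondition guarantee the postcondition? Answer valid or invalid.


Working backward. After the program, the postcondition ¬(t - 4 ≥ 2*w + w + 2) must hold; in canonical form it is ¬(t ≥ 3*w + 6).
Before skip: ¬(t ≥ 3*w + 6)
Before p := 2*p + 9: ¬(t ≥ 3*w + 6)
The weakest precondition is ¬(t ≥ 3*w + 6).
Check whether (¬(3*w ≤ -4)) ∧ t = 4 implies it.
Countermodel: at the initial state t = 4, w = -1, the precondition holds but the weakest precondition fails.
Answer: invalid


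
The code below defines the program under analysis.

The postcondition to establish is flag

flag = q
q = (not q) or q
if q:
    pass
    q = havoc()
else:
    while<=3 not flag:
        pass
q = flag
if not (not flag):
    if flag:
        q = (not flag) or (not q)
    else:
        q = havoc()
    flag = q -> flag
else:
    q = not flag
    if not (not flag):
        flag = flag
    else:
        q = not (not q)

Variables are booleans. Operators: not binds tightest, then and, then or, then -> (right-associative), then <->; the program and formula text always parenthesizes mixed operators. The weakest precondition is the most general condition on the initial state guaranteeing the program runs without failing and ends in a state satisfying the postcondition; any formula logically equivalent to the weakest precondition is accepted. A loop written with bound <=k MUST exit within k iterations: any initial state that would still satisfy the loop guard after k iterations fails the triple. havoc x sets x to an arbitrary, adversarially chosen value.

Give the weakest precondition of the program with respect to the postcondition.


Working backward. After the program, flag must hold.
Then branch requires (flag -> (((not flag) or (not q)) -> flag)) and ((not flag) -> flag); else branch requires (not flag) -> flag.
Before the if: (flag -> ((flag -> (((not flag) or (not q)) -> flag)) and ((not flag) -> flag))) and ((not flag) -> ((not flag) -> flag))
Before q := flag: (flag -> ((flag -> ((not flag) -> flag)) and ((not flag) -> flag))) and ((not flag) -> ((not flag) -> flag))
Then branch requires (flag -> ((flag -> ((not flag) -> flag)) and ((not flag) -> flag))) and ((not flag) -> ((not flag) -> flag)); else branch requires ((not flag) -> (((not flag) -> (((not flag) -> (flag and (flag -> ((flag -> ((not flag) -> flag)) and ((not flag) -> flag))) and ((not flag) -> ((not flag) -> flag)))) and (flag -> ((flag -> ((flag -> ((not flag) -> flag)) and ((not flag) -> flag))) and ((not flag) -> ((not flag) -> flag)))))) and (flag -> ((flag -> ((flag -> ((not flag) -> flag)) and ((not flag) -> flag))) and ((not flag) -> ((not flag) -> flag)))))) and (flag -> ((flag -> ((flag -> ((not flag) -> flag)) and ((not flag) -> flag))) and ((not flag) -> ((not flag) -> flag)))).
Before the if: (q -> ((flag -> ((flag -> ((not flag) -> flag)) and ((not flag) -> flag))) and ((not flag) -> ((not flag) -> flag)))) and ((not q) -> (((not flag) -> (((not flag) -> (((not flag) -> (flag and (flag -> ((flag -> ((not flag) -> flag)) and ((not flag) -> flag))) and ((not flag) -> ((not flag) -> flag)))) and (flag -> ((flag -> ((flag -> ((not flag) -> flag)) and ((not flag) -> flag))) and ((not flag) -> ((not flag) -> flag)))))) and (flag -> ((flag -> ((flag -> ((not flag) -> flag)) and ((not flag) -> flag))) and ((not flag) -> ((not flag) -> flag)))))) and (flag -> ((flag -> ((flag -> ((not flag) -> flag)) and ((not flag) -> flag))) and ((not flag) -> ((not flag) -> flag))))))
Before q := (not q) or q: (flag -> ((flag -> ((not flag) -> flag)) and ((not flag) -> flag))) and ((not flag) -> ((not flag) -> flag))
Before flag := q: (q -> ((q -> ((not q) -> q)) and ((not q) -> q))) and ((not q) -> ((not q) -> q))
Answer: WP = (q -> ((q -> ((not q) -> q)) and ((not q) -> q))) and ((not q) -> ((not q) -> q))


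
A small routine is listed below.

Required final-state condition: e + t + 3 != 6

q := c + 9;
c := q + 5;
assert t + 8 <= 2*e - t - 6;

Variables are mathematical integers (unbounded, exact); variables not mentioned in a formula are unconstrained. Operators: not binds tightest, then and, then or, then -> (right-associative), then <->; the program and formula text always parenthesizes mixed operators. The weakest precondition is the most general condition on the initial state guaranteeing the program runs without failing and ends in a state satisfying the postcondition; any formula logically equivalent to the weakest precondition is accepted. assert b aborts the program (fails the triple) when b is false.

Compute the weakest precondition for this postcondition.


Working backward. After the program, the postcondition e + t + 3 != 6 must hold; in canonical form it is e + t != 3.
Before assert t + 8 <= 2*e - t - 6: 2*t <= 2*e - 14 and e + t != 3
Before c := q + 5: 2*t <= 2*e - 14 and e + t != 3
Before q := c + 9: 2*t <= 2*e - 14 and e + t != 3
Answer: WP = 2*t <= 2*e - 14 and e + t != 3


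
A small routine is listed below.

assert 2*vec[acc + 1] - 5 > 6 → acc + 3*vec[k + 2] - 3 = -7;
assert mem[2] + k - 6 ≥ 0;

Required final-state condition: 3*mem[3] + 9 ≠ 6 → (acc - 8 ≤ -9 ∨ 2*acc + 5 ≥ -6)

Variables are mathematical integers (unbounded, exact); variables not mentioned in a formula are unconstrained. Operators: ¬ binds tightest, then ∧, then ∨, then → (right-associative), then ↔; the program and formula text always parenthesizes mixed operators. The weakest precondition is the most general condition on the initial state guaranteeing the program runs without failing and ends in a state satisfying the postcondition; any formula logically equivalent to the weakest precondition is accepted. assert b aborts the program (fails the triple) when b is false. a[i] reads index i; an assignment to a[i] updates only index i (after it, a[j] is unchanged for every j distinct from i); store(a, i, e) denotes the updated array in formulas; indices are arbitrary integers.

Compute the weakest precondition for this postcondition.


Working backward. After the program, the postcondition 3*mem[3] + 9 ≠ 6 → (acc - 8 ≤ -9 ∨ 2*acc + 5 ≥ -6) must hold; in canonical form it is 3*mem[3] ≠ -3 → (acc ≤ -1 ∨ 2*acc ≥ -11).
Before assert mem[2] + k - 6 ≥ 0: mem[2] + k ≥ 6 ∧ (3*mem[3] ≠ -3 → (acc ≤ -1 ∨ 2*acc ≥ -11))
Before assert 2*vec[acc + 1] - 5 > 6 → acc + 3*vec[k + 2] - 3 = -7: (2*vec[acc + 1] > 11 → 3*vec[k + 2] + acc = -4) ∧ mem[2] + k ≥ 6 ∧ (3*mem[3] ≠ -3 → (acc ≤ -1 ∨ 2*acc ≥ -11))
Answer: WP = (2*vec[acc + 1] > 11 → 3*vec[k + 2] + acc = -4) ∧ mem[2] + k ≥ 6 ∧ (3*mem[3] ≠ -3 → (acc ≤ -1 ∨ 2*acc ≥ -11))


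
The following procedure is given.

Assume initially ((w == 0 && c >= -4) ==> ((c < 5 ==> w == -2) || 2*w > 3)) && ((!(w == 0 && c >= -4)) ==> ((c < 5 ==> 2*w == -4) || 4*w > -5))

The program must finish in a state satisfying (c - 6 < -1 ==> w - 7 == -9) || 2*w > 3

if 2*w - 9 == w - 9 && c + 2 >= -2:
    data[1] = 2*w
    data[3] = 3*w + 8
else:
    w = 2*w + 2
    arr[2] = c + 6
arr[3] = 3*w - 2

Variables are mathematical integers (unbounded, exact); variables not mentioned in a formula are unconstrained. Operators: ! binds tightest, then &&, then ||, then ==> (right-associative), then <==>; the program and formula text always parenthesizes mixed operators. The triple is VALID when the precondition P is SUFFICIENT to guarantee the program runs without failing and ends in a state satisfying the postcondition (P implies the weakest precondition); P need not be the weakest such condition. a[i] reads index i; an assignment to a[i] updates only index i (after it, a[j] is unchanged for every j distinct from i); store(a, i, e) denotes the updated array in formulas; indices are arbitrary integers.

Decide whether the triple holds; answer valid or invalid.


Working backward. After the program, the postcondition (c - 6 < -1 ==> w - 7 == -9) || 2*w > 3 must hold; in canonical form it is (c < 5 ==> w == -2) || 2*w > 3.
Before arr[3] := 3*w - 2: (c < 5 ==> w == -2) || 2*w > 3
Then branch requires (c < 5 ==> w == -2) || 2*w > 3; else branch requires (c < 5 ==> 2*w == -4) || 4*w > -1.
Before the if: ((w == 0 && c >= -4) ==> ((c < 5 ==> w == -2) || 2*w > 3)) && ((!(w == 0 && c >= -4)) ==> ((c < 5 ==> 2*w == -4) || 4*w > -1))
The weakest precondition is ((w == 0 && c >= -4) ==> ((c < 5 ==> w == -2) || 2*w > 3)) && ((!(w == 0 && c >= -4)) ==> ((c < 5 ==> 2*w == -4) || 4*w > -1)).
Check whether ((w == 0 && c >= -4) ==> ((c < 5 ==> w == -2) || 2*w > 3)) && ((!(w == 0 && c >= -4)) ==> ((c < 5 ==> 2*w == -4) || 4*w > -5)) implies it.
Countermodel: at the initial state c = 4, w = -1, the precondition holds but the weakest precondition fails.
Answer: invalid


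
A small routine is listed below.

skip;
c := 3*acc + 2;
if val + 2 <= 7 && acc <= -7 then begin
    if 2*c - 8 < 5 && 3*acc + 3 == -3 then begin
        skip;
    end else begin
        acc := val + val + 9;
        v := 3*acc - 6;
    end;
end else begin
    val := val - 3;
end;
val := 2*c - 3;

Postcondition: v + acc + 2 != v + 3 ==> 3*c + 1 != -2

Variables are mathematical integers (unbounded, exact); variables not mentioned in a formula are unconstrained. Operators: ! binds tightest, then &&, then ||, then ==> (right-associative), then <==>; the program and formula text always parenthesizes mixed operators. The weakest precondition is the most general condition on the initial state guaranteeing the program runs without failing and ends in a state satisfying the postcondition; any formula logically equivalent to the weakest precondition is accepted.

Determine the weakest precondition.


Working backward. After the program, the postcondition v + acc + 2 != v + 3 ==> 3*c + 1 != -2 must hold; in canonical form it is acc != 1 ==> 3*c != -3.
Before val := 2*c - 3: acc != 1 ==> 3*c != -3
Then branch requires ((2*c < 13 && 3*acc == -6) ==> (acc != 1 ==> 3*c != -3)) && ((!(2*c < 13 && 3*acc == -6)) ==> (2*val != -8 ==> 3*c != -3)); else branch requires acc != 1 ==> 3*c != -3.
Before the if: ((val <= 5 && acc <= -7) ==> (((2*c < 13 && 3*acc == -6) ==> (acc != 1 ==> 3*c != -3)) && ((!(2*c < 13 && 3*acc == -6)) ==> (2*val != -8 ==> 3*c != -3)))) && ((!(val <= 5 && acc <= -7)) ==> (acc != 1 ==> 3*c != -3))
Before c := 3*acc + 2: ((val <= 5 && acc <= -7) ==> (((6*acc < 9 && 3*acc == -6) ==> (acc != 1 ==> 9*acc != -9)) && ((!(6*acc < 9 && 3*acc == -6)) ==> (2*val != -8 ==> 9*acc != -9)))) && ((!(val <= 5 && acc <= -7)) ==> (acc != 1 ==> 9*acc != -9))
Before skip: ((val <= 5 && acc <= -7) ==> (((6*acc < 9 && 3*acc == -6) ==> (acc != 1 ==> 9*acc != -9)) && ((!(6*acc < 9 && 3*acc == -6)) ==> (2*val != -8 ==> 9*acc != -9)))) && ((!(val <= 5 && acc <= -7)) ==> (acc != 1 ==> 9*acc != -9))
Answer: WP = ((val <= 5 && acc <= -7) ==> (((6*acc < 9 && 3*acc == -6) ==> (acc != 1 ==> 9*acc != -9)) && ((!(6*acc < 9 && 3*acc == -6)) ==> (2*val != -8 ==> 9*acc != -9)))) && ((!(val <= 5 && acc <= -7)) ==> (acc != 1 ==> 9*acc != -9))


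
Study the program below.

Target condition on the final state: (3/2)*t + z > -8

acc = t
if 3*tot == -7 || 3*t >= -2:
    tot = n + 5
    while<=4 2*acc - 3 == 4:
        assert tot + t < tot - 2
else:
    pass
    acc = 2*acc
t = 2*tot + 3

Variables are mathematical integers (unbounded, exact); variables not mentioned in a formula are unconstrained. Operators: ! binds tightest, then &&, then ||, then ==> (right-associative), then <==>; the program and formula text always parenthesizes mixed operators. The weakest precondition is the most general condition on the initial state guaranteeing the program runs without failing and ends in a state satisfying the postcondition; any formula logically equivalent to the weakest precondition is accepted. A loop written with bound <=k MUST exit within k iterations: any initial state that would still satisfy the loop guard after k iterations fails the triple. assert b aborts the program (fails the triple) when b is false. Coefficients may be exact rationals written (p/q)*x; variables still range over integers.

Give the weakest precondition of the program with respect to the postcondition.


Working backward. After the program, (3/2)*t + z > -8 must hold.
Before t := 2*tot + 3: 3*tot + z > -25/2
Then branch requires (2*acc == 7 ==> (t < -2 && (2*acc == 7 ==> (t < -2 && (2*acc == 7 ==> (t < -2 && (2*acc == 7 ==> (t < -2 && (!(2*acc == 7)) && 3*n + z > -55/2)) && ((!(2*acc == 7)) ==> 3*n + z > -55/2))) && ((!(2*acc == 7)) ==> 3*n + z > -55/2))) && ((!(2*acc == 7)) ==> 3*n + z > -55/2))) && ((!(2*acc == 7)) ==> 3*n + z > -55/2); else branch requires 3*tot + z > -25/2.
Before the if: ((3*tot == -7 || 3*t >= -2) ==> ((2*acc == 7 ==> (t < -2 && (2*acc == 7 ==> (t < -2 && (2*acc == 7 ==> (t < -2 && (2*acc == 7 ==> (t < -2 && (!(2*acc == 7)) && 3*n + z > -55/2)) && ((!(2*acc == 7)) ==> 3*n + z > -55/2))) && ((!(2*acc == 7)) ==> 3*n + z > -55/2))) && ((!(2*acc == 7)) ==> 3*n + z > -55/2))) && ((!(2*acc == 7)) ==> 3*n + z > -55/2))) && ((!(3*tot == -7 || 3*t >= -2)) ==> 3*tot + z > -25/2)
Before acc := t: ((3*tot == -7 || 3*t >= -2) ==> ((2*t == 7 ==> (t < -2 && (2*t == 7 ==> (t < -2 && (2*t == 7 ==> (t < -2 && (2*t == 7 ==> (t < -2 && (!(2*t == 7)) && 3*n + z > -55/2)) && ((!(2*t == 7)) ==> 3*n + z > -55/2))) && ((!(2*t == 7)) ==> 3*n + z > -55/2))) && ((!(2*t == 7)) ==> 3*n + z > -55/2))) && ((!(2*t == 7)) ==> 3*n + z > -55/2))) && ((!(3*tot == -7 || 3*t >= -2)) ==> 3*tot + z > -25/2)
Answer: WP = ((3*tot == -7 || 3*t >= -2) ==> ((2*t == 7 ==> (t < -2 && (2*t == 7 ==> (t < -2 && (2*t == 7 ==> (t < -2 && (2*t == 7 ==> (t < -2 && (!(2*t == 7)) && 3*n + z > -55/2)) && ((!(2*t == 7)) ==> 3*n + z > -55/2))) && ((!(2*t == 7)) ==> 3*n + z > -55/2))) && ((!(2*t == 7)) ==> 3*n + z > -55/2))) && ((!(2*t == 7)) ==> 3*n + z > -55/2))) && ((!(3*tot == -7 || 3*t >= -2)) ==> 3*tot + z > -25/2)


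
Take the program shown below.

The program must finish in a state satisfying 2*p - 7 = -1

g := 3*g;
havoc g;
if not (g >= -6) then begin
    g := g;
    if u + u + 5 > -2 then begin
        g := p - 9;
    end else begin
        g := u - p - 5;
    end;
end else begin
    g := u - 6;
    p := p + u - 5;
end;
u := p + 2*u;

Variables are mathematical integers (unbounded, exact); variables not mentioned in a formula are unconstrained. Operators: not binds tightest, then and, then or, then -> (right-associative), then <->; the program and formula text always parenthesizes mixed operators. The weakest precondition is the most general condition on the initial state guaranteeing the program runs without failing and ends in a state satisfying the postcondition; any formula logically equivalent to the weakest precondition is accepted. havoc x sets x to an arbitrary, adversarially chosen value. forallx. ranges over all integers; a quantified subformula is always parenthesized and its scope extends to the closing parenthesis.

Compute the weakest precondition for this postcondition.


Working backward. After the program, the postcondition 2*p - 7 = -1 must hold; in canonical form it is 2*p = 6.
Before u := p + 2*u: 2*p = 6
Then branch requires (2*u > -7 -> 2*p = 6) and ((not (2*u > -7)) -> 2*p = 6); else branch requires 2*p + 2*u = 16.
Before the if: ((not (g >= -6)) -> ((2*u > -7 -> 2*p = 6) and ((not (2*u > -7)) -> 2*p = 6))) and (g >= -6 -> 2*p + 2*u = 16)
Before havoc g: forall g_1. (((not (g_1 >= -6)) -> ((2*u > -7 -> 2*p = 6) and ((not (2*u > -7)) -> 2*p = 6))) and (g_1 >= -6 -> 2*p + 2*u = 16))
Before g := 3*g: forall g_1. (((not (g_1 >= -6)) -> ((2*u > -7 -> 2*p = 6) and ((not (2*u > -7)) -> 2*p = 6))) and (g_1 >= -6 -> 2*p + 2*u = 16))
Answer: WP = forall g_1. (((not (g_1 >= -6)) -> ((2*u > -7 -> 2*p = 6) and ((not (2*u > -7)) -> 2*p = 6))) and (g_1 >= -6 -> 2*p + 2*u = 16))


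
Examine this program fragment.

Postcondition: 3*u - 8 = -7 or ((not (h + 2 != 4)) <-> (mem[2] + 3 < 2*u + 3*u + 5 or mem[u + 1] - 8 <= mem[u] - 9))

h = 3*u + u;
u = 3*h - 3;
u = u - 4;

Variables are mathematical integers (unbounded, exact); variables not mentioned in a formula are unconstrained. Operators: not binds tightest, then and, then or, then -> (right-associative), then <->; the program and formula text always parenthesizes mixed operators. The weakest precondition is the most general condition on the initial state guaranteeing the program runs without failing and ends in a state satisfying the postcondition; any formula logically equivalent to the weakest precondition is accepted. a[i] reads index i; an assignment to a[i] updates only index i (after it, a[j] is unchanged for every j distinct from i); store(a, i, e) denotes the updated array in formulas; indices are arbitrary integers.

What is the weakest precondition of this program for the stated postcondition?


Working backward. After the program, the postcondition 3*u - 8 = -7 or ((not (h + 2 != 4)) <-> (mem[2] + 3 < 2*u + 3*u + 5 or mem[u + 1] - 8 <= mem[u] - 9)) must hold; in canonical form it is 3*u = 1 or ((not (h != 2)) <-> (mem[2] < 5*u + 2 or mem[u + 1] <= mem[u] - 1)).
Before u := u - 4: 3*u = 13 or ((not (h != 2)) <-> (mem[2] < 5*u - 18 or mem[u - 3] <= mem[u - 4] - 1))
Before u := 3*h - 3: 9*h = 22 or ((not (h != 2)) <-> (mem[2] < 15*h - 33 or mem[3*h - 6] <= mem[3*h - 7] - 1))
Before h := 3*u + u: 36*u = 22 or ((not (4*u != 2)) <-> (mem[2] < 60*u - 33 or mem[12*u - 6] <= mem[12*u - 7] - 1))
Answer: WP = 36*u = 22 or ((not (4*u != 2)) <-> (mem[2] < 60*u - 33 or mem[12*u - 6] <= mem[12*u - 7] - 1))


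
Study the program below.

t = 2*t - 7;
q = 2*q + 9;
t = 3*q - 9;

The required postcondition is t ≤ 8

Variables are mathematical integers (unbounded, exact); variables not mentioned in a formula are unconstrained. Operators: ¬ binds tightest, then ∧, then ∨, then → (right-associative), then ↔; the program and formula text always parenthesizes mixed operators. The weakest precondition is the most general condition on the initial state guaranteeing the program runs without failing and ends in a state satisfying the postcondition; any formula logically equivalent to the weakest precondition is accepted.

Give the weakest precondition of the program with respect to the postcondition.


Working backward. After the program, t ≤ 8 must hold.
Before t := 3*q - 9: 3*q ≤ 17
Before q := 2*q + 9: 6*q ≤ -10
Before t := 2*t - 7: 6*q ≤ -10
Answer: WP = 6*q ≤ -10


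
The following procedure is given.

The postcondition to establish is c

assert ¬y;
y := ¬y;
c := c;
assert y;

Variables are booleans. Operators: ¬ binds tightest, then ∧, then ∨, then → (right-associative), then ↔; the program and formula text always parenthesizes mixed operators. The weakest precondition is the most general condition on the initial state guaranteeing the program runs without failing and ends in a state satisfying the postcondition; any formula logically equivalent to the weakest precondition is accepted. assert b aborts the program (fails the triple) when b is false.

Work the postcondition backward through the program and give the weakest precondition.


Working backward. After the program, c must hold.
Before assert y: y ∧ c
Before c := c: y ∧ c
Before y := ¬y: (¬y) ∧ c
Before assert ¬y: (¬y) ∧ c
Answer: WP = (¬y) ∧ c


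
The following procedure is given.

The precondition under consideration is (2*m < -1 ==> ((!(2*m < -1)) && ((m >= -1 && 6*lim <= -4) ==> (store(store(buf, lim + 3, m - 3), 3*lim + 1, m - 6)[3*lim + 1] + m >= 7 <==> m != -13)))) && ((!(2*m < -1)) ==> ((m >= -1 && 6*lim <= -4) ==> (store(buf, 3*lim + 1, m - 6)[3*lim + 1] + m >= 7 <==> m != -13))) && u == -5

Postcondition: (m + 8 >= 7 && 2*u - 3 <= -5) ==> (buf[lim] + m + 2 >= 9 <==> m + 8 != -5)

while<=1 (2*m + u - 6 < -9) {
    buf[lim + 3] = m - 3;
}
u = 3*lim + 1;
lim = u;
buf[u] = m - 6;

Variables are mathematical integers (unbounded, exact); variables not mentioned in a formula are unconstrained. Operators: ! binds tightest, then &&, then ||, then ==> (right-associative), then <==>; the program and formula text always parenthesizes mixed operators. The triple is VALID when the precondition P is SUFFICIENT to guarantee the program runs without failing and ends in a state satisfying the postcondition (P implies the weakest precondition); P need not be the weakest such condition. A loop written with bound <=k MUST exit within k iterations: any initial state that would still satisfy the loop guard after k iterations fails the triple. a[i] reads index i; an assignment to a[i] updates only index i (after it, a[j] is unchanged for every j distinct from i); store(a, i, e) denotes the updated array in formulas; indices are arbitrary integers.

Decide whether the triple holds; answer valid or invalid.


Working backward. After the program, the postcondition (m + 8 >= 7 && 2*u - 3 <= -5) ==> (buf[lim] + m + 2 >= 9 <==> m + 8 != -5) must hold; in canonical form it is (m >= -1 && 2*u <= -2) ==> (buf[lim] + m >= 7 <==> m != -13).
Before buf[u] := m - 6: (m >= -1 && 2*u <= -2) ==> (store(buf, u, m - 6)[lim] + m >= 7 <==> m != -13)
Before lim := u: (m >= -1 && 2*u <= -2) ==> (store(buf, u, m - 6)[u] + m >= 7 <==> m != -13)
Before u := 3*lim + 1: (m >= -1 && 6*lim <= -4) ==> (store(buf, 3*lim + 1, m - 6)[3*lim + 1] + m >= 7 <==> m != -13)
Before the loop (bound <=1), unroll the exhaustion recursion (WP_0 = exit-now case; WP_j = one more guarded iteration, up to j = 1):
  WP_0: (!(2*m + u < -3)) && ((m >= -1 && 6*lim <= -4) ==> (store(buf, 3*lim + 1, m - 6)[3*lim + 1] + m >= 7 <==> m != -13))
  WP_1: (2*m + u < -3 ==> ((!(2*m + u < -3)) && ((m >= -1 && 6*lim <= -4) ==> (store(store(buf, lim + 3, m - 3), 3*lim + 1, m - 6)[3*lim + 1] + m >= 7 <==> m != -13)))) && ((!(2*m + u < -3)) ==> ((m >= -1 && 6*lim <= -4) ==> (store(buf, 3*lim + 1, m - 6)[3*lim + 1] + m >= 7 <==> m != -13)))
So before the loop: (2*m + u < -3 ==> ((!(2*m + u < -3)) && ((m >= -1 && 6*lim <= -4) ==> (store(store(buf, lim + 3, m - 3), 3*lim + 1, m - 6)[3*lim + 1] + m >= 7 <==> m != -13)))) && ((!(2*m + u < -3)) ==> ((m >= -1 && 6*lim <= -4) ==> (store(buf, 3*lim + 1, m - 6)[3*lim + 1] + m >= 7 <==> m != -13)))
The weakest precondition is (2*m + u < -3 ==> ((!(2*m + u < -3)) && ((m >= -1 && 6*lim <= -4) ==> (store(store(buf, lim + 3, m - 3), 3*lim + 1, m - 6)[3*lim + 1] + m >= 7 <==> m != -13)))) && ((!(2*m + u < -3)) ==> ((m >= -1 && 6*lim <= -4) ==> (store(buf, 3*lim + 1, m - 6)[3*lim + 1] + m >= 7 <==> m != -13))).
Check whether (2*m < -1 ==> ((!(2*m < -1)) && ((m >= -1 && 6*lim <= -4) ==> (store(store(buf, lim + 3, m - 3), 3*lim + 1, m - 6)[3*lim + 1] + m >= 7 <==> m != -13)))) && ((!(2*m < -1)) ==> ((m >= -1 && 6*lim <= -4) ==> (store(buf, 3*lim + 1, m - 6)[3*lim + 1] + m >= 7 <==> m != -13))) && u == -5 implies it.
Countermodel: at the initial state buf = {[1] = 0, [3] = 0, elsewhere 0}, lim = 0, m = 0, u = -5, the precondition holds but the weakest precondition fails.
Answer: invalid


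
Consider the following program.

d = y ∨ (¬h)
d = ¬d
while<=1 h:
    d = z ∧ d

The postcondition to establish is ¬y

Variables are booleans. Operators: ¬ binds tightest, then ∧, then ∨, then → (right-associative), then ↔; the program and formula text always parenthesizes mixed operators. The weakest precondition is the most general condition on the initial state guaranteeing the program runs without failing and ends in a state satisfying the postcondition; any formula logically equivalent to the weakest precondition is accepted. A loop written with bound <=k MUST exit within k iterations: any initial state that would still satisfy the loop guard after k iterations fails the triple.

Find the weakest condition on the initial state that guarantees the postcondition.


Working backward. After the program, ¬y must hold.
Before the loop (bound <=1), unroll the exhaustion recursion (WP_0 = exit-now case; WP_j = one more guarded iteration, up to j = 1):
  WP_0: (¬h) ∧ (¬y)
  WP_1: (h → ((¬h) ∧ (¬y))) ∧ ((¬h) → (¬y))
So before the loop: (h → ((¬h) ∧ (¬y))) ∧ ((¬h) → (¬y))
Before d := ¬d: (h → ((¬h) ∧ (¬y))) ∧ ((¬h) → (¬y))
Before d := y ∨ (¬h): (h → ((¬h) ∧ (¬y))) ∧ ((¬h) → (¬y))
Answer: WP = (h → ((¬h) ∧ (¬y))) ∧ ((¬h) → (¬y))


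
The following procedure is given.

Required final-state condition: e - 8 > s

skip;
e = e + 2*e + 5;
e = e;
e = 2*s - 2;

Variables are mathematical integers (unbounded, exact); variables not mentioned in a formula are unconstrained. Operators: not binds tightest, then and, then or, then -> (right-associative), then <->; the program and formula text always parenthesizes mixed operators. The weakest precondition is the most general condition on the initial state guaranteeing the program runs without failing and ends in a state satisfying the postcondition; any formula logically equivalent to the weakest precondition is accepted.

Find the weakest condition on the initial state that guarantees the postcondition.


Working backward. After the program, the postcondition e - 8 > s must hold; in canonical form it is e > s + 8.
Before e := 2*s - 2: s > 10
Before e := e: s > 10
Before e := e + 2*e + 5: s > 10
Before skip: s > 10
Answer: WP = s > 10


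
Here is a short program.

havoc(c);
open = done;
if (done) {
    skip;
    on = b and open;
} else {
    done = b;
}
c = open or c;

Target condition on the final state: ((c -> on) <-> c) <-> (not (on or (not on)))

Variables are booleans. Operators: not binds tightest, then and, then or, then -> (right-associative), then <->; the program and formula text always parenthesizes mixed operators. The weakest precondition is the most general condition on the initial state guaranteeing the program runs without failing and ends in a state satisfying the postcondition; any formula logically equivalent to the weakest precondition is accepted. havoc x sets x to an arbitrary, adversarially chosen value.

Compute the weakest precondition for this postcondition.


Working backward. After the program, the postcondition ((c -> on) <-> c) <-> (not (on or (not on))) must hold; in canonical form it is not ((c -> on) <-> c).
Before c := open or c: not (((open or c) -> on) <-> (open or c))
Then branch requires not (((open or c) -> (b and open)) <-> (open or c)); else branch requires not (((open or c) -> on) <-> (open or c)).
Before the if: (done -> (not (((open or c) -> (b and open)) <-> (open or c)))) and ((not done) -> (not (((open or c) -> on) <-> (open or c))))
Before open := done: (done -> (not (((done or c) -> (b and done)) <-> (done or c)))) and ((not done) -> (not (((done or c) -> on) <-> (done or c))))
Before havoc c: (done -> (not (b and done))) and ((not done) -> (not on)) and (done -> (not ((done -> (b and done)) <-> done))) and ((not done) -> (not ((done -> on) <-> done)))
Answer: WP = (done -> (not (b and done))) and ((not done) -> (not on)) and (done -> (not ((done -> (b and done)) <-> done))) and ((not done) -> (not ((done -> on) <-> done)))


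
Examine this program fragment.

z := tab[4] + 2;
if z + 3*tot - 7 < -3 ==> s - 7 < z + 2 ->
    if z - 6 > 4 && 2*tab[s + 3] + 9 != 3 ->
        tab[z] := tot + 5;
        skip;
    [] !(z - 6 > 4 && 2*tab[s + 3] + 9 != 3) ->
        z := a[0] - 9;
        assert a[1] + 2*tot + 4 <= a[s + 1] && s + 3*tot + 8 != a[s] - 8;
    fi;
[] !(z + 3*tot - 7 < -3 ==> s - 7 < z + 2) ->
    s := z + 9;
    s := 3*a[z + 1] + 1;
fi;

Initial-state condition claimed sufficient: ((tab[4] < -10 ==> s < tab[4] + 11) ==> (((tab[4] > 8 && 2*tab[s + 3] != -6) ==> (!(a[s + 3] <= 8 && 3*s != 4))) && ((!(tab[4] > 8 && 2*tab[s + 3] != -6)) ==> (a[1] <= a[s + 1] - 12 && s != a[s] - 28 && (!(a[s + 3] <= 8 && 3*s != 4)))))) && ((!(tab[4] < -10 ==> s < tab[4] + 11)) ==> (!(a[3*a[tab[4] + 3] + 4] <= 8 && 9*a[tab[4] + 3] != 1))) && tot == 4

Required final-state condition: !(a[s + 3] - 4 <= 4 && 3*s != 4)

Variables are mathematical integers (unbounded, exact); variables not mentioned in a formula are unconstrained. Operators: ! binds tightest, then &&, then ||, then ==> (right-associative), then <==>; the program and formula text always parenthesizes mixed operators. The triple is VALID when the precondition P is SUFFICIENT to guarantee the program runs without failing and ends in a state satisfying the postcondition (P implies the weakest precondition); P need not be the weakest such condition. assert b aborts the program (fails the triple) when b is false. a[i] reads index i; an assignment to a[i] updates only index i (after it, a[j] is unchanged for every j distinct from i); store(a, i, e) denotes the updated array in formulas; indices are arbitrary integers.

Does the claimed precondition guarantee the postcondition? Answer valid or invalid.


Working backward. After the program, the postcondition !(a[s + 3] - 4 <= 4 && 3*s != 4) must hold; in canonical form it is !(a[s + 3] <= 8 && 3*s != 4).
Then branch requires ((z > 10 && 2*tab[s + 3] != -6) ==> (!(a[s + 3] <= 8 && 3*s != 4))) && ((!(z > 10 && 2*tab[s + 3] != -6)) ==> (a[1] + 2*tot <= a[s + 1] - 4 && s + 3*tot != a[s] - 16 && (!(a[s + 3] <= 8 && 3*s != 4)))); else branch requires !(a[3*a[z + 1] + 4] <= 8 && 9*a[z + 1] != 1).
Before the if: ((3*tot + z < 4 ==> s < z + 9) ==> (((z > 10 && 2*tab[s + 3] != -6) ==> (!(a[s + 3] <= 8 && 3*s != 4))) && ((!(z > 10 && 2*tab[s + 3] != -6)) ==> (a[1] + 2*tot <= a[s + 1] - 4 && s + 3*tot != a[s] - 16 && (!(a[s + 3] <= 8 && 3*s != 4)))))) && ((!(3*tot + z < 4 ==> s < z + 9)) ==> (!(a[3*a[z + 1] + 4] <= 8 && 9*a[z + 1] != 1)))
Before z := tab[4] + 2: ((tab[4] + 3*tot < 2 ==> s < tab[4] + 11) ==> (((tab[4] > 8 && 2*tab[s + 3] != -6) ==> (!(a[s + 3] <= 8 && 3*s != 4))) && ((!(tab[4] > 8 && 2*tab[s + 3] != -6)) ==> (a[1] + 2*tot <= a[s + 1] - 4 && s + 3*tot != a[s] - 16 && (!(a[s + 3] <= 8 && 3*s != 4)))))) && ((!(tab[4] + 3*tot < 2 ==> s < tab[4] + 11)) ==> (!(a[3*a[tab[4] + 3] + 4] <= 8 && 9*a[tab[4] + 3] != 1)))
The weakest precondition is ((tab[4] + 3*tot < 2 ==> s < tab[4] + 11) ==> (((tab[4] > 8 && 2*tab[s + 3] != -6) ==> (!(a[s + 3] <= 8 && 3*s != 4))) && ((!(tab[4] > 8 && 2*tab[s + 3] != -6)) ==> (a[1] + 2*tot <= a[s + 1] - 4 && s + 3*tot != a[s] - 16 && (!(a[s + 3] <= 8 && 3*s != 4)))))) && ((!(tab[4] + 3*tot < 2 ==> s < tab[4] + 11)) ==> (!(a[3*a[tab[4] + 3] + 4] <= 8 && 9*a[tab[4] + 3] != 1))).
Check whether ((tab[4] < -10 ==> s < tab[4] + 11) ==> (((tab[4] > 8 && 2*tab[s + 3] != -6) ==> (!(a[s + 3] <= 8 && 3*s != 4))) && ((!(tab[4] > 8 && 2*tab[s + 3] != -6)) ==> (a[1] <= a[s + 1] - 12 && s != a[s] - 28 && (!(a[s + 3] <= 8 && 3*s != 4)))))) && ((!(tab[4] < -10 ==> s < tab[4] + 11)) ==> (!(a[3*a[tab[4] + 3] + 4] <= 8 && 9*a[tab[4] + 3] != 1))) && tot == 4 implies it.
Every state satisfying the precondition satisfies the weakest precondition: the implication holds.
Answer: valid
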